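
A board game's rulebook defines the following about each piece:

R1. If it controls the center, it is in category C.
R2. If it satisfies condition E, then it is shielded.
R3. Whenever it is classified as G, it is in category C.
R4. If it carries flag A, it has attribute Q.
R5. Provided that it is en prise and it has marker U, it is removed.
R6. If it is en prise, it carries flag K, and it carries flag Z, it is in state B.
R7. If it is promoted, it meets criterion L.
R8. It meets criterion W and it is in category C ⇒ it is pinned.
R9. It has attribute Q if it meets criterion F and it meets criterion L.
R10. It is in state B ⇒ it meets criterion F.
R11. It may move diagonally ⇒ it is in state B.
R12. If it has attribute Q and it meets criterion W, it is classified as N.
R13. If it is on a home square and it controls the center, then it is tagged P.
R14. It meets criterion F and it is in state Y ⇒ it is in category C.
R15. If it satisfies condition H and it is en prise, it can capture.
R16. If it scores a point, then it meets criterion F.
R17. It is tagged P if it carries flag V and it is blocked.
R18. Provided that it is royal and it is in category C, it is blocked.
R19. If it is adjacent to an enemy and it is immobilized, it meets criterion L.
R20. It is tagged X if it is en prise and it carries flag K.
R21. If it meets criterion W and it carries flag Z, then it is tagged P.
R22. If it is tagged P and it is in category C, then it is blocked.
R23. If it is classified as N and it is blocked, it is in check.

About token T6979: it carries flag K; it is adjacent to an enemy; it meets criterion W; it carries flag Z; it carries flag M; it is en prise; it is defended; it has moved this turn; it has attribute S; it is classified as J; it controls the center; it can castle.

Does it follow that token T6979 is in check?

No

Forward chaining from the given facts derives: is in category C, is in state B, is pinned, meets criterion F, is tagged X, is tagged P, is blocked.
The only rule concluding "it is in check" is R23, which needs "it is classified as N"; that is never established.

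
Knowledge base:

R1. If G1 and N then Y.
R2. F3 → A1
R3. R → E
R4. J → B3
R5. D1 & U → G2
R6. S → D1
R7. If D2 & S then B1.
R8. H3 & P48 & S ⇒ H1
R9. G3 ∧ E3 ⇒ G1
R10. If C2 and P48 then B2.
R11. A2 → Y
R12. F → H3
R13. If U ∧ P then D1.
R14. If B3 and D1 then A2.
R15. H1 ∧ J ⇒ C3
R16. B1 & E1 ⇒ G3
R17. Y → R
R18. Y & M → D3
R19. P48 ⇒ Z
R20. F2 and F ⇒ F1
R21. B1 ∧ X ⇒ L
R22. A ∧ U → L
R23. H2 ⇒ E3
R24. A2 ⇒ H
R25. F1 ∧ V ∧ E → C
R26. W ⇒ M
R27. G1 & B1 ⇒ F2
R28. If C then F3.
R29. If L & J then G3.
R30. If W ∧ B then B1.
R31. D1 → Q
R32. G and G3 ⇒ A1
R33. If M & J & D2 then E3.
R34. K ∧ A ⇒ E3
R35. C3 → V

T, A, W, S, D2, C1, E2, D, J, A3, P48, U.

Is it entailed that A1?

No

Forward chaining from the given facts derives: B3, D1, B1, A2, Z, L, H, M, G3, Q, E3, G2, G1, Y, R, D3, F2, E.
Rules concluding A1: R2 needs F3; R32 needs G — none of these are established.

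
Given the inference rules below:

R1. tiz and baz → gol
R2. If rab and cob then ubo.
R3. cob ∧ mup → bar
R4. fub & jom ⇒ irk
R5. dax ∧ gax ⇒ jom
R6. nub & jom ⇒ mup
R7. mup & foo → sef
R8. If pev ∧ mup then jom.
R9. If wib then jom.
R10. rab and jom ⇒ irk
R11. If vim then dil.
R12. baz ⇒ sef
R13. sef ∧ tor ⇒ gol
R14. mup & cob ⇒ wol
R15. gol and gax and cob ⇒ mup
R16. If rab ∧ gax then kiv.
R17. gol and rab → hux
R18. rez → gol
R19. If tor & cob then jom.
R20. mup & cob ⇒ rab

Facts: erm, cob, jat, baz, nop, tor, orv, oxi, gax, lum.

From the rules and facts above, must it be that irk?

sef  (by R12: baz)
gol  (by R13: sef, tor)
mup  (by R15: gol, gax, cob)
jom  (by R19: tor, cob)
rab  (by R20: mup, cob)
irk  (by R10: rab, jom)

Yes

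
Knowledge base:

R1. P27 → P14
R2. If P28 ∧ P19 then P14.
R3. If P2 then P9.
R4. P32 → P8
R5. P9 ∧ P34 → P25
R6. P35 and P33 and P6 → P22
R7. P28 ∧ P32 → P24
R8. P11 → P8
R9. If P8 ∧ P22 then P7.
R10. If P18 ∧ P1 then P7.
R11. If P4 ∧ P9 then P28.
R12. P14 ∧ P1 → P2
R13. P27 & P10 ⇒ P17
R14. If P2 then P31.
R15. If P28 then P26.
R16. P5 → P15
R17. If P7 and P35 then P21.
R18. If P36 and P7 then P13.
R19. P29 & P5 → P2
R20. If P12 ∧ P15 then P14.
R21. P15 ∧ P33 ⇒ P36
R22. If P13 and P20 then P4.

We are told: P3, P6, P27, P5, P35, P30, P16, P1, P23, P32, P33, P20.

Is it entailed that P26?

P14  (by R1: P27)
P8  (by R4: P32)
P22  (by R6: P35, P33, P6)
P7  (by R9: P8, P22)
P2  (by R12: P14, P1)
P15  (by R16: P5)
P36  (by R21: P15, P33)
P9  (by R3: P2)
P13  (by R18: P36, P7)
P4  (by R22: P13, P20)
P28  (by R11: P4, P9)
P26  (by R15: P28)

Yes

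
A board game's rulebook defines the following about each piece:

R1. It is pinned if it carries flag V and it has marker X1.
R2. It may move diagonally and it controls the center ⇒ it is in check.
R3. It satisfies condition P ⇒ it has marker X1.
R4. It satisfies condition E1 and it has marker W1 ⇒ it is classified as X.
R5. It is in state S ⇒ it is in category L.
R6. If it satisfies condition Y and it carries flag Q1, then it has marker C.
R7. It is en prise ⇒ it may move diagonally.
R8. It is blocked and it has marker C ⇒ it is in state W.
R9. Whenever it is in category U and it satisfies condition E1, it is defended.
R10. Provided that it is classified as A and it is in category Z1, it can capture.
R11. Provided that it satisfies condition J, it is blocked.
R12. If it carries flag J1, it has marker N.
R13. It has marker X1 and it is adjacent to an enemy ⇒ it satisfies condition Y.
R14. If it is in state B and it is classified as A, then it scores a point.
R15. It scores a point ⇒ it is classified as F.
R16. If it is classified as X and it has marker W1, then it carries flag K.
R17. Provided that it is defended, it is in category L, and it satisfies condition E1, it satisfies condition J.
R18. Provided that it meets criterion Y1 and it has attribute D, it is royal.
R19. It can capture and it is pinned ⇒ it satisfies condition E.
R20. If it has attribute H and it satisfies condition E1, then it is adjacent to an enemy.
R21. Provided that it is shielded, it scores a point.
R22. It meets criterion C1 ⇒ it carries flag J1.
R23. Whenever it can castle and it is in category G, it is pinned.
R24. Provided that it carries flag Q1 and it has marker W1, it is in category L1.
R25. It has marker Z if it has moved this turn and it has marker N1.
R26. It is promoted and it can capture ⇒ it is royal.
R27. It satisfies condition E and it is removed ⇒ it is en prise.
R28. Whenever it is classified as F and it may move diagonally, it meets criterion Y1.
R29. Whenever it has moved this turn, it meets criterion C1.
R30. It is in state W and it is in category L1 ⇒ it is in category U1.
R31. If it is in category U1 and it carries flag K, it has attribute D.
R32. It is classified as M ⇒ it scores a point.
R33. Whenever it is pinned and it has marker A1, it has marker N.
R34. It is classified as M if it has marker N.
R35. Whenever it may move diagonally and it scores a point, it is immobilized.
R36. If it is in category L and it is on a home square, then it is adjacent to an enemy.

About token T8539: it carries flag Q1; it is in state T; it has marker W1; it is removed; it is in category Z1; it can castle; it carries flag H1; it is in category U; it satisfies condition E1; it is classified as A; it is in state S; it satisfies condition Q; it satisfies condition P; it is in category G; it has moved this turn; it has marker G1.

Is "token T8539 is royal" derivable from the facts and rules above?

No

Forward chaining from the given facts derives: has marker X1, is classified as X, is in category L, is defended, can capture, carries flag K, satisfies condition J, is pinned, is in category L1, meets criterion C1, is blocked, satisfies condition E, carries flag J1, is en prise, may move diagonally, has marker N, is classified as M, scores a point, is immobilized, is classified as F, meets criterion Y1.
Rules concluding "it is royal": R18 needs "it has attribute D"; R26 needs "it is promoted" — none of these are established.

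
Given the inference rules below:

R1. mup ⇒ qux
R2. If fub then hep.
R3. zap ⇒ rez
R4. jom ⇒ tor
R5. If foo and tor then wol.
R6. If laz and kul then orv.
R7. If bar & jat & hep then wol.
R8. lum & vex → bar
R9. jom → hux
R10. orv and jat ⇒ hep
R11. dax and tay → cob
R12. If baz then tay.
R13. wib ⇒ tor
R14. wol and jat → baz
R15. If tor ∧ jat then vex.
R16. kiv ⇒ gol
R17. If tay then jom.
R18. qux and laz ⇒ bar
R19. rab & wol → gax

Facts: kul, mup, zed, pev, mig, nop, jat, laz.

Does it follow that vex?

Yes

qux  (by R1: mup)
orv  (by R6: laz, kul)
hep  (by R10: orv, jat)
bar  (by R18: qux, laz)
wol  (by R7: bar, jat, hep)
baz  (by R14: wol, jat)
tay  (by R12: baz)
jom  (by R17: tay)
tor  (by R4: jom)
vex  (by R15: tor, jat)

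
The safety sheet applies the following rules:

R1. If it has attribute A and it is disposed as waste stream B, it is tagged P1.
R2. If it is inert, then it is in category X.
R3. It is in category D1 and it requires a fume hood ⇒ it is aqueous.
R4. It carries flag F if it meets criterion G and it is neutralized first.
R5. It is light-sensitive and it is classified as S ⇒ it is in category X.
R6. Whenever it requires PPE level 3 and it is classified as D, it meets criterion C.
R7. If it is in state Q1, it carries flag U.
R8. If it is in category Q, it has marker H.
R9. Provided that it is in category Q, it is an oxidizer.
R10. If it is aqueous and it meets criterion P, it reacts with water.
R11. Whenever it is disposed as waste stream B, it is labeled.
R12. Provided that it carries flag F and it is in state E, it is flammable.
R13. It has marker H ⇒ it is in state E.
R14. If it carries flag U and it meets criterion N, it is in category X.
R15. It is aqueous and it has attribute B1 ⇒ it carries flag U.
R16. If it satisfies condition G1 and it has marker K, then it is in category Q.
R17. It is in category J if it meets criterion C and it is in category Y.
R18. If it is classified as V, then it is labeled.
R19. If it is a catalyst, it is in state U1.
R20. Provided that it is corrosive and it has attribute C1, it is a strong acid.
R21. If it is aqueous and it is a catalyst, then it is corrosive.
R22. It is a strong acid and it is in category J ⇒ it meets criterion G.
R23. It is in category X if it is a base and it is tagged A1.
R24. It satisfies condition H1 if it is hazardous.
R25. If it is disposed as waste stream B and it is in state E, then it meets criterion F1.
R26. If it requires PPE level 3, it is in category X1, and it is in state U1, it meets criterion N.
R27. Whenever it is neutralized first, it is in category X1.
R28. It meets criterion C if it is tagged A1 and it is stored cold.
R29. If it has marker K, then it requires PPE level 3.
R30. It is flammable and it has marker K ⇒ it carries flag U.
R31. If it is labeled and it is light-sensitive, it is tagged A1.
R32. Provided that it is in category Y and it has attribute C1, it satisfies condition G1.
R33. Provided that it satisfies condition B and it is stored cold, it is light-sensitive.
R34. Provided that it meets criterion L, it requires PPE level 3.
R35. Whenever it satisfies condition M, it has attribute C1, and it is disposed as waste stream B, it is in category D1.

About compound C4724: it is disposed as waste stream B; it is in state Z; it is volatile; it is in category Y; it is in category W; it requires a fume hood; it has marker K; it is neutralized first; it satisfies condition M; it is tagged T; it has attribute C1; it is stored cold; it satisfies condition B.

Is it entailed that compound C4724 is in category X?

No

Forward chaining from the given facts derives: is labeled, is in category X1, requires PPE level 3, satisfies condition G1, is light-sensitive, is in category D1, is aqueous, is in category Q, is tagged A1, has marker H, is an oxidizer, is in state E, meets criterion F1, meets criterion C, is in category J.
Rules concluding "it is in category X": R2 needs "it is inert"; R5 needs "it is classified as S"; R14 needs "it carries flag U"; R23 needs "it is a base" — none of these are established.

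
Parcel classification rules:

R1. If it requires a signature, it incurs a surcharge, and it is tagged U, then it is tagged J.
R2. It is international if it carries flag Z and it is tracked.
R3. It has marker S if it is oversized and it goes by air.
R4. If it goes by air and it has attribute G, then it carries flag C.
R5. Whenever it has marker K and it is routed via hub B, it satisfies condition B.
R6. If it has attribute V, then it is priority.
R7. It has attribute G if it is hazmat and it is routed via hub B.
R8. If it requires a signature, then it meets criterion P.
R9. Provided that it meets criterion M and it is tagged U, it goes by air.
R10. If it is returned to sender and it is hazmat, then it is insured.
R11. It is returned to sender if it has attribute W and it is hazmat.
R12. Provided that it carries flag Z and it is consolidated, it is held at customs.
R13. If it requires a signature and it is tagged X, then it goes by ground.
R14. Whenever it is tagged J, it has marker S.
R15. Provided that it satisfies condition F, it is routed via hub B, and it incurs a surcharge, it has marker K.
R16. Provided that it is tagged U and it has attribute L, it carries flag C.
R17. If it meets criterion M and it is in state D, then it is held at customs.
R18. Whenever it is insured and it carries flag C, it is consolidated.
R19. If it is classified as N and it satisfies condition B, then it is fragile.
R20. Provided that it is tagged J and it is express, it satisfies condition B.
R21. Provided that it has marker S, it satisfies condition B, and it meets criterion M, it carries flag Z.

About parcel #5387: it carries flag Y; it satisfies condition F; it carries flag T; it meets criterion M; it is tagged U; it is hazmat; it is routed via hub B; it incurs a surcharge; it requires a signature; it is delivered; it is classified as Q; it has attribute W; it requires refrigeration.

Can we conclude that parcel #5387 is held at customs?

Yes

By R1 (it requires a signature, it incurs a surcharge, it is tagged U): it is tagged J.
By R7 (it is hazmat, it is routed via hub B): it has attribute G.
By R9 (it meets criterion M, it is tagged U): it goes by air.
By R11 (it has attribute W, it is hazmat): it is returned to sender.
By R14 (it is tagged J): it has marker S.
By R15 (it satisfies condition F, it is routed via hub B, it incurs a surcharge): it has marker K.
By R4 (it goes by air, it has attribute G): it carries flag C.
By R5 (it has marker K, it is routed via hub B): it satisfies condition B.
By R10 (it is returned to sender, it is hazmat): it is insured.
By R18 (it is insured, it carries flag C): it is consolidated.
By R21 (it has marker S, it satisfies condition B, it meets criterion M): it carries flag Z.
By R12 (it carries flag Z, it is consolidated): it is held at customs.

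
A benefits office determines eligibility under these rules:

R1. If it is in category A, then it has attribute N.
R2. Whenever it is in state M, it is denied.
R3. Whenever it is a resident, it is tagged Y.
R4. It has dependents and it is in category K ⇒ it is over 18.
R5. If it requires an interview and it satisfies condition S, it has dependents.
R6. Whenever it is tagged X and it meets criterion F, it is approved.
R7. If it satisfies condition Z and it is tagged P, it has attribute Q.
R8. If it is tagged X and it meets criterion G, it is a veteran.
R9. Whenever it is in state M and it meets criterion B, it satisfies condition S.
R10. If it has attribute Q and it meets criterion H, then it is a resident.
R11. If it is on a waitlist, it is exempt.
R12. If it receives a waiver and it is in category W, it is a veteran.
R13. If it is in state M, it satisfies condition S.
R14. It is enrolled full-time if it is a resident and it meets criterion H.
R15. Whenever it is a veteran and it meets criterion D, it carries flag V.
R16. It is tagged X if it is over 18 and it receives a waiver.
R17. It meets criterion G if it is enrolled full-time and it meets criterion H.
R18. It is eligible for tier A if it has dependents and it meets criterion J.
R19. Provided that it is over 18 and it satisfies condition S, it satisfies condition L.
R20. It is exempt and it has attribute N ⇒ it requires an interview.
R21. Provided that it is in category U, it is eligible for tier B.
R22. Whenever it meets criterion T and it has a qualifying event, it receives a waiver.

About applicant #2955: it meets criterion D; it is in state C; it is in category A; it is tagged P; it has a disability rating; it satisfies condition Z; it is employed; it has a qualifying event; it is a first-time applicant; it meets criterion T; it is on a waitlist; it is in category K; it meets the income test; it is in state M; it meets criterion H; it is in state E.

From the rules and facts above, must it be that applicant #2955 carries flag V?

Yes

By R1 (it is in category A): it has attribute N.
By R7 (it satisfies condition Z, it is tagged P): it has attribute Q.
By R10 (it has attribute Q, it meets criterion H): it is a resident.
By R11 (it is on a waitlist): it is exempt.
By R13 (it is in state M): it satisfies condition S.
By R14 (it is a resident, it meets criterion H): it is enrolled full-time.
By R17 (it is enrolled full-time, it meets criterion H): it meets criterion G.
By R20 (it is exempt, it has attribute N): it requires an interview.
By R22 (it meets criterion T, it has a qualifying event): it receives a waiver.
By R5 (it requires an interview, it satisfies condition S): it has dependents.
By R4 (it has dependents, it is in category K): it is over 18.
By R16 (it is over 18, it receives a waiver): it is tagged X.
By R8 (it is tagged X, it meets criterion G): it is a veteran.
By R15 (it is a veteran, it meets criterion D): it carries flag V.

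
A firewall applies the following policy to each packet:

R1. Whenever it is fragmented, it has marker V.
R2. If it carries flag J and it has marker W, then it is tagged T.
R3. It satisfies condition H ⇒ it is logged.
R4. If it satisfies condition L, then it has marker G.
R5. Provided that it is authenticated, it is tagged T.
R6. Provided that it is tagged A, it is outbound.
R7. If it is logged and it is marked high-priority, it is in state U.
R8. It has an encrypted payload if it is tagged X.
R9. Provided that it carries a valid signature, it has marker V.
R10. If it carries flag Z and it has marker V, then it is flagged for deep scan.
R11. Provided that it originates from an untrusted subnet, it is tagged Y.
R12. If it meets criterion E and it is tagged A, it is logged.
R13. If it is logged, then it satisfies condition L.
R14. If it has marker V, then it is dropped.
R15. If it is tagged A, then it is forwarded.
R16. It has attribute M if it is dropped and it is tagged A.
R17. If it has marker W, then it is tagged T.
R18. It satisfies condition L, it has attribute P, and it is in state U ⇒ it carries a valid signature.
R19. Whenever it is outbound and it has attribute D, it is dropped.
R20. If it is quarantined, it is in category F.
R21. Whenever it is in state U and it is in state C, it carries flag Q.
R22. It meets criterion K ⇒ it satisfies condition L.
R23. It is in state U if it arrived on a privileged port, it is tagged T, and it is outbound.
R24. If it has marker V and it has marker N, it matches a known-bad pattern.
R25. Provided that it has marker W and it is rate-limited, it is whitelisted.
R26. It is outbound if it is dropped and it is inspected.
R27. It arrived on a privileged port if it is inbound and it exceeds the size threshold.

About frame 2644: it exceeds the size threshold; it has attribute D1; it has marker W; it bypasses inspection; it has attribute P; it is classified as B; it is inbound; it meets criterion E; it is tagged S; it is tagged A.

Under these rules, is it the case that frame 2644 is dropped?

By R6 (it is tagged A): it is outbound.
By R12 (it meets criterion E, it is tagged A): it is logged.
By R13 (it is logged): it satisfies condition L.
By R17 (it has marker W): it is tagged T.
By R27 (it is inbound, it exceeds the size threshold): it arrived on a privileged port.
By R23 (it arrived on a privileged port, it is tagged T, it is outbound): it is in state U.
By R18 (it satisfies condition L, it has attribute P, it is in state U): it carries a valid signature.
By R9 (it carries a valid signature): it has marker V.
By R14 (it has marker V): it is dropped.

Yes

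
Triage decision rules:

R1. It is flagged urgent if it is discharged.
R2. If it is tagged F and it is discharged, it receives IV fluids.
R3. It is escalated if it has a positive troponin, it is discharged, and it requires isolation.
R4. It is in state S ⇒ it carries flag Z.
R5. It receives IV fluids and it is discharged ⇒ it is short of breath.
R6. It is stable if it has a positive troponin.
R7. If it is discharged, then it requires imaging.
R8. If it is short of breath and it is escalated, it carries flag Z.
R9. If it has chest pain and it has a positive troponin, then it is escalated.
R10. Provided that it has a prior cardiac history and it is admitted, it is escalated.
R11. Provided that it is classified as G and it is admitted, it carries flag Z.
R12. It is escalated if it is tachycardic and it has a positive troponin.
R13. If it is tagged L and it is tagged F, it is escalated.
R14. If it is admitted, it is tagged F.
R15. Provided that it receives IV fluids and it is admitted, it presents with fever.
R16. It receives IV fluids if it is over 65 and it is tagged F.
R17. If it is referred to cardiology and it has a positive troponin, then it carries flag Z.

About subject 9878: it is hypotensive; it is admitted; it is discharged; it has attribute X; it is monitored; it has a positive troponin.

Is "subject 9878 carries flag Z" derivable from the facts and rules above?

Forward chaining from the given facts derives: is flagged urgent, is stable, requires imaging, is tagged F, receives IV fluids, is short of breath, presents with fever.
Rules concluding "it carries flag Z": R4 needs "it is in state S"; R8 needs "it is escalated"; R11 needs "it is classified as G"; R17 needs "it is referred to cardiology" — none of these are established.

No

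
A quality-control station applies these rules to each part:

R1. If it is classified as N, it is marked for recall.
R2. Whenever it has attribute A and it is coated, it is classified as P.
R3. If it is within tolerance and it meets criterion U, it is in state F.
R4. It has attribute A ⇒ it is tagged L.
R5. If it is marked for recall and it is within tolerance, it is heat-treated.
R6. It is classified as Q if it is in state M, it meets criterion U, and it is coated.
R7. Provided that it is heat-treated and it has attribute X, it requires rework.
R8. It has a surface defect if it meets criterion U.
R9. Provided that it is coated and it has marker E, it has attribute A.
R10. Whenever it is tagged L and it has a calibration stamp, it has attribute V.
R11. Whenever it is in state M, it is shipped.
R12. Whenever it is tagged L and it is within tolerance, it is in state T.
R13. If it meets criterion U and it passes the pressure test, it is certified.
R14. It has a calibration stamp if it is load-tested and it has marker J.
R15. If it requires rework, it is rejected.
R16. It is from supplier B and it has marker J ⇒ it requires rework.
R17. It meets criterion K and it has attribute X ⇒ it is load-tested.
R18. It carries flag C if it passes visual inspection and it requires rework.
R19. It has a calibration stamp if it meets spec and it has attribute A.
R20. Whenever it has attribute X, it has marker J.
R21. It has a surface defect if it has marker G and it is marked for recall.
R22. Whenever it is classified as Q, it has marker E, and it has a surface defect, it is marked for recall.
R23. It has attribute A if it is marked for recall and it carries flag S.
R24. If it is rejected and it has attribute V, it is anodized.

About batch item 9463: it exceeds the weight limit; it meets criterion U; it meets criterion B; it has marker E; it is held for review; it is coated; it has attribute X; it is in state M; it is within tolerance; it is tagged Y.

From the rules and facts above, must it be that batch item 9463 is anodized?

No

Forward chaining from the given facts derives: is in state F, is classified as Q, has a surface defect, has attribute A, is shipped, has marker J, is marked for recall, is classified as P, is tagged L, is heat-treated, requires rework, is in state T, is rejected.
The only rule concluding "it is anodized" is R24, which needs "it has attribute V"; that is never established.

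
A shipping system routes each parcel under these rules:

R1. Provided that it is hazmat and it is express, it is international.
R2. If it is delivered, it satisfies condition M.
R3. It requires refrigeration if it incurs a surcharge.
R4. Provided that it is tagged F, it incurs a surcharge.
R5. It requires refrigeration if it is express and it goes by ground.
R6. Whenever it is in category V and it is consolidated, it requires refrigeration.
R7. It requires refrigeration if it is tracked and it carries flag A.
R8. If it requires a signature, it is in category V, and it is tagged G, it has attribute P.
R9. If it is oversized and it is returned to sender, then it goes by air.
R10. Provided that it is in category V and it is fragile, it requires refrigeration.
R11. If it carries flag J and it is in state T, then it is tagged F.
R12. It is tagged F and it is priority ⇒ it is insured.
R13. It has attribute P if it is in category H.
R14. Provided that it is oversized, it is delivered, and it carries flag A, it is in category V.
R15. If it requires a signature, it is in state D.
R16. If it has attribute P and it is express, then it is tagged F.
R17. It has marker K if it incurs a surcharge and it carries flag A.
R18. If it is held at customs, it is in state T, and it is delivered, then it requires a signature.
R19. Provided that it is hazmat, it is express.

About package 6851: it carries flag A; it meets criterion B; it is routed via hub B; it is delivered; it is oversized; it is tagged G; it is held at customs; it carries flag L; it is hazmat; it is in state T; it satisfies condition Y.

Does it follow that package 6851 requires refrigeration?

By R14 (it is oversized, it is delivered, it carries flag A): it is in category V.
By R18 (it is held at customs, it is in state T, it is delivered): it requires a signature.
By R19 (it is hazmat): it is express.
By R8 (it requires a signature, it is in category V, it is tagged G): it has attribute P.
By R16 (it has attribute P, it is express): it is tagged F.
By R4 (it is tagged F): it incurs a surcharge.
By R3 (it incurs a surcharge): it requires refrigeration.

Yes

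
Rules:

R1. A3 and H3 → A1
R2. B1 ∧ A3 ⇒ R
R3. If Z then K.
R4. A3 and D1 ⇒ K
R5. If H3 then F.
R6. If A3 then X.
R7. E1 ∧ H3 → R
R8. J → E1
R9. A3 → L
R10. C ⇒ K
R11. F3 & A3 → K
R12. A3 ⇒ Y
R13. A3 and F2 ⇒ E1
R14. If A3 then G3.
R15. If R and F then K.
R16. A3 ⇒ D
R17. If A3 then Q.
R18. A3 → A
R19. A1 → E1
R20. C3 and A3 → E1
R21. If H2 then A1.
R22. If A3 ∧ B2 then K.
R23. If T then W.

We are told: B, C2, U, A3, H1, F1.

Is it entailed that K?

Forward chaining from the given facts derives: X, L, Y, G3, D, Q, A.
Rules concluding K: R3 needs Z; R4 needs D1; R10 needs C; R11 needs F3; R15 needs R; R22 needs B2 — none of these are established.

No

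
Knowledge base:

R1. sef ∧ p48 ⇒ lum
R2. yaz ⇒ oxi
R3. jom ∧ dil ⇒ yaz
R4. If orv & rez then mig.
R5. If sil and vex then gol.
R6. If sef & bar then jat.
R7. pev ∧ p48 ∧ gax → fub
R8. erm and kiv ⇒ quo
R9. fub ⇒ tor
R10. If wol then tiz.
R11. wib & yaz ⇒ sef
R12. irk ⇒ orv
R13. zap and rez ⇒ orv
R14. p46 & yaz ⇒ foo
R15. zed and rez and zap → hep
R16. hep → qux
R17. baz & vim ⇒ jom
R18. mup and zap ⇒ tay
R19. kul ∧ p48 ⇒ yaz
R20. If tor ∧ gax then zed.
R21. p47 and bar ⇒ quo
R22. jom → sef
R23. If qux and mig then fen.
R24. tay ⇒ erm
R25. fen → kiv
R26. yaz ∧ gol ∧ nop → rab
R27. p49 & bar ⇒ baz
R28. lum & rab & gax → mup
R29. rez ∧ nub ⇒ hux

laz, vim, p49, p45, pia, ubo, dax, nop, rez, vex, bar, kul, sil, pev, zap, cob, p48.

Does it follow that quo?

No

Forward chaining from the given facts derives: gol, orv, yaz, rab, baz, oxi, mig, jom, sef, lum, jat.
Rules concluding quo: R8 needs erm; R21 needs p47 — none of these are established.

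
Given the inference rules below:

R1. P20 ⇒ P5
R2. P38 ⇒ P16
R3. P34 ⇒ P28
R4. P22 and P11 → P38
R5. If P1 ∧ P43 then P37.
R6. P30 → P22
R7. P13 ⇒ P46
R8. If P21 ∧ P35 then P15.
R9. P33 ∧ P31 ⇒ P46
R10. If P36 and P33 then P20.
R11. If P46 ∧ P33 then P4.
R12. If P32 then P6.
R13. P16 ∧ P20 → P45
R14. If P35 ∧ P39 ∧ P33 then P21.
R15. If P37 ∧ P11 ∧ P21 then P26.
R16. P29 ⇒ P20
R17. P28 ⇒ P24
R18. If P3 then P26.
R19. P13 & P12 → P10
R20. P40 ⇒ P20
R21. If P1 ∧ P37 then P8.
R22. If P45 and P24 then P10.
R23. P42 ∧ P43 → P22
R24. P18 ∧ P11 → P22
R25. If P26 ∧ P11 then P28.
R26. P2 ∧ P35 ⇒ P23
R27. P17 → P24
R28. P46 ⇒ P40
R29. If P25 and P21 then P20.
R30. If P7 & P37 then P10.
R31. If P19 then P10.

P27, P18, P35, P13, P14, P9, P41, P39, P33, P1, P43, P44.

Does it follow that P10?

Forward chaining from the given facts derives: P37, P46, P4, P21, P8, P40, P15, P20, P5.
Rules concluding P10: R19 needs P12; R22 needs P45; R30 needs P7; R31 needs P19 — none of these are established.

No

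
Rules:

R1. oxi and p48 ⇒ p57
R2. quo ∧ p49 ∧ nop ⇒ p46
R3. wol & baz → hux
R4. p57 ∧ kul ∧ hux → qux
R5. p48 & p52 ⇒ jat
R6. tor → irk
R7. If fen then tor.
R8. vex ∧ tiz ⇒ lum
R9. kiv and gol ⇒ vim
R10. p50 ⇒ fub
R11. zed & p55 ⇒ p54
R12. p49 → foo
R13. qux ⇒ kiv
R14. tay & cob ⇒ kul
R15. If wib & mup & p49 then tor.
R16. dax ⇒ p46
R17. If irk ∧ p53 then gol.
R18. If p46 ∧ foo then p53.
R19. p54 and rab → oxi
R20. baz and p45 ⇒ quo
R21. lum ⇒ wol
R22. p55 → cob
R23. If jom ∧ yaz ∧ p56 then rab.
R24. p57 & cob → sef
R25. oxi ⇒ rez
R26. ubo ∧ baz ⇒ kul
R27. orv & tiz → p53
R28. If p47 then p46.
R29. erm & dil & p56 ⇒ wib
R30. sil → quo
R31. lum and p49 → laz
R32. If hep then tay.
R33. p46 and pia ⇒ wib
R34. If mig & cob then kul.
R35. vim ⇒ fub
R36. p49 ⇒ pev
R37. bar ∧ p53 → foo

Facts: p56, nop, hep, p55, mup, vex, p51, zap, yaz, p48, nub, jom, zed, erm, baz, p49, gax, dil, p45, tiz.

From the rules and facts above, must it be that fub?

Yes

lum  (by R8: vex, tiz)
p54  (by R11: zed, p55)
foo  (by R12: p49)
quo  (by R20: baz, p45)
wol  (by R21: lum)
cob  (by R22: p55)
rab  (by R23: jom, yaz, p56)
wib  (by R29: erm, dil, p56)
tay  (by R32: hep)
p46  (by R2: quo, p49, nop)
hux  (by R3: wol, baz)
kul  (by R14: tay, cob)
tor  (by R15: wib, mup, p49)
p53  (by R18: p46, foo)
oxi  (by R19: p54, rab)
p57  (by R1: oxi, p48)
qux  (by R4: p57, kul, hux)
irk  (by R6: tor)
kiv  (by R13: qux)
gol  (by R17: irk, p53)
vim  (by R9: kiv, gol)
fub  (by R35: vim)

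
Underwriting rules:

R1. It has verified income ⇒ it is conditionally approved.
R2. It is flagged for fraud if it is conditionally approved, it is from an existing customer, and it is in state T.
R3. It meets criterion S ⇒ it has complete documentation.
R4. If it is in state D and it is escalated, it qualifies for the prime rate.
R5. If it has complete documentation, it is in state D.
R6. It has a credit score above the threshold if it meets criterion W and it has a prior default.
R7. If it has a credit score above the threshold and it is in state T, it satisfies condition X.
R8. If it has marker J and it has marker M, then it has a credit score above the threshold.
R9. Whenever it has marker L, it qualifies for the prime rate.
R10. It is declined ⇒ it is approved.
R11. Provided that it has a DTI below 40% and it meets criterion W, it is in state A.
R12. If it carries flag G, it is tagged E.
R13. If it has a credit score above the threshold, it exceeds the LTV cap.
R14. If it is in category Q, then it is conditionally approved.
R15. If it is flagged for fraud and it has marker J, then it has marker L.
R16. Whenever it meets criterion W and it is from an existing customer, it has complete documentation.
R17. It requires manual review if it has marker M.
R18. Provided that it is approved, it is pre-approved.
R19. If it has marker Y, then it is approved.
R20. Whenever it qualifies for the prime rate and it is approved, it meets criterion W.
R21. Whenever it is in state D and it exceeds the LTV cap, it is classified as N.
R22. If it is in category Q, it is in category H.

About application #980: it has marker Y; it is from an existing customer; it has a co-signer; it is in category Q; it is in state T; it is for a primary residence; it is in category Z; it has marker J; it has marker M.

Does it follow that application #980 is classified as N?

By R8 (it has marker J, it has marker M): it has a credit score above the threshold.
By R13 (it has a credit score above the threshold): it exceeds the LTV cap.
By R14 (it is in category Q): it is conditionally approved.
By R19 (it has marker Y): it is approved.
By R2 (it is conditionally approved, it is from an existing customer, it is in state T): it is flagged for fraud.
By R15 (it is flagged for fraud, it has marker J): it has marker L.
By R9 (it has marker L): it qualifies for the prime rate.
By R20 (it qualifies for the prime rate, it is approved): it meets criterion W.
By R16 (it meets criterion W, it is from an existing customer): it has complete documentation.
By R5 (it has complete documentation): it is in state D.
By R21 (it is in state D, it exceeds the LTV cap): it is classified as N.

Yes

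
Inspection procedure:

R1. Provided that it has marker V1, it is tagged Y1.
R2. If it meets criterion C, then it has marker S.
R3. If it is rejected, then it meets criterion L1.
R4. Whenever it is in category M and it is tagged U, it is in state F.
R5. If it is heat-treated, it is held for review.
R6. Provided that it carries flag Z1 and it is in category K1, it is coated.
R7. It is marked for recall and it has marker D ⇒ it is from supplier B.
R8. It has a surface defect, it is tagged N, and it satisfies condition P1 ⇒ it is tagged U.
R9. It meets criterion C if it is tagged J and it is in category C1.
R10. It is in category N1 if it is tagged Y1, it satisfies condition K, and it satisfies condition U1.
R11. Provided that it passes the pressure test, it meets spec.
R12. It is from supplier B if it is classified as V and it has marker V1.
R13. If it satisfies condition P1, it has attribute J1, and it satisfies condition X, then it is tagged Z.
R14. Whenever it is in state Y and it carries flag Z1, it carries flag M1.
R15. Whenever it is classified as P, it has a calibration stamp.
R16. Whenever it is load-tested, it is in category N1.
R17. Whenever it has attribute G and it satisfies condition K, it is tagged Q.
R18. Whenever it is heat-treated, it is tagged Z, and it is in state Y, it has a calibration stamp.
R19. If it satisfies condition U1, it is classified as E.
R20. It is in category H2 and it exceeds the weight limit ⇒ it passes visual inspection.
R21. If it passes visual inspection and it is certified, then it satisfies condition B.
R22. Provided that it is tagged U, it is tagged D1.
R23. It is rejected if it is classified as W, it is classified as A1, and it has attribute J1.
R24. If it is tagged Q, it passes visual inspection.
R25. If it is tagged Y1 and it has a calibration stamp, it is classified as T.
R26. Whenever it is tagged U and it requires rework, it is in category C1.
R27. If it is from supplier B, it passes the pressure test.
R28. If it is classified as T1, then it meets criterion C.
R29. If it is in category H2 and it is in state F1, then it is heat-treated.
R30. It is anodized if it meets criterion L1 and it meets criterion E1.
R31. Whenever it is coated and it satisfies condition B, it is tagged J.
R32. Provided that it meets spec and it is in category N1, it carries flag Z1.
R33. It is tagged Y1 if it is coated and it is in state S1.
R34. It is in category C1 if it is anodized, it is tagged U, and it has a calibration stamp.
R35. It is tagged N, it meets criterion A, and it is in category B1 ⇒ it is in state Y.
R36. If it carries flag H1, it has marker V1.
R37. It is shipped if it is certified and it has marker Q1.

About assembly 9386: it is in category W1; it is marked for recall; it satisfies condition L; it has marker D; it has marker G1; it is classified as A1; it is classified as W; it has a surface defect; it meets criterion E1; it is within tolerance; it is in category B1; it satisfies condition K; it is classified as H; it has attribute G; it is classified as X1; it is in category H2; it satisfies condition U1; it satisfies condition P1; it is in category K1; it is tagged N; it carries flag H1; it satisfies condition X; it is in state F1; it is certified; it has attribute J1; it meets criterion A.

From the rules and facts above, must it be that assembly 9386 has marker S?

Yes

By R7 (it is marked for recall, it has marker D): it is from supplier B.
By R8 (it has a surface defect, it is tagged N, it satisfies condition P1): it is tagged U.
By R13 (it satisfies condition P1, it has attribute J1, it satisfies condition X): it is tagged Z.
By R17 (it has attribute G, it satisfies condition K): it is tagged Q.
By R23 (it is classified as W, it is classified as A1, it has attribute J1): it is rejected.
By R24 (it is tagged Q): it passes visual inspection.
By R27 (it is from supplier B): it passes the pressure test.
By R29 (it is in category H2, it is in state F1): it is heat-treated.
By R35 (it is tagged N, it meets criterion A, it is in category B1): it is in state Y.
By R36 (it carries flag H1): it has marker V1.
By R1 (it has marker V1): it is tagged Y1.
By R3 (it is rejected): it meets criterion L1.
By R10 (it is tagged Y1, it satisfies condition K, it satisfies condition U1): it is in category N1.
By R11 (it passes the pressure test): it meets spec.
By R18 (it is heat-treated, it is tagged Z, it is in state Y): it has a calibration stamp.
By R21 (it passes visual inspection, it is certified): it satisfies condition B.
By R30 (it meets criterion L1, it meets criterion E1): it is anodized.
By R32 (it meets spec, it is in category N1): it carries flag Z1.
By R34 (it is anodized, it is tagged U, it has a calibration stamp): it is in category C1.
By R6 (it carries flag Z1, it is in category K1): it is coated.
By R31 (it is coated, it satisfies condition B): it is tagged J.
By R9 (it is tagged J, it is in category C1): it meets criterion C.
By R2 (it meets criterion C): it has marker S.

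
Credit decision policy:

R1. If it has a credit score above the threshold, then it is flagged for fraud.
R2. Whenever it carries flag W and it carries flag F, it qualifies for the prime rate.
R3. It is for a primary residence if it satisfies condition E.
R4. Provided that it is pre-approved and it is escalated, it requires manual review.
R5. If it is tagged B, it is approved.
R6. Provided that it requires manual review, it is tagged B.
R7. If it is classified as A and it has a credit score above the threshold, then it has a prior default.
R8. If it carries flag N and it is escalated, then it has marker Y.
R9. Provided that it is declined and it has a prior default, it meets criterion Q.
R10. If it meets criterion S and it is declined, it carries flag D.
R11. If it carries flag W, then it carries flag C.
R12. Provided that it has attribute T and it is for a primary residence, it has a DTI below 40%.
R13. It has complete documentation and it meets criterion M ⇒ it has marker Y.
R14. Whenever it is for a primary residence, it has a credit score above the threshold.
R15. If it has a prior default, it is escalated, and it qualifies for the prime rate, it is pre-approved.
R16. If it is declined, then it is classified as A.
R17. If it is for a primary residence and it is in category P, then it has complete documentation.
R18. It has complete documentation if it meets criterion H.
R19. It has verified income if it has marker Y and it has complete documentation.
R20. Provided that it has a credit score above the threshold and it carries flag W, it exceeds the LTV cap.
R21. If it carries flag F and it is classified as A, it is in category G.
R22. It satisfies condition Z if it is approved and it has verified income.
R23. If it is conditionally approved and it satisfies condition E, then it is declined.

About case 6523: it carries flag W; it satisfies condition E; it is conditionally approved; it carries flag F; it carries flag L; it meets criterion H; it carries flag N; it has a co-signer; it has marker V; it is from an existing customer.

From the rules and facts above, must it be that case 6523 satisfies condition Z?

Forward chaining from the given facts derives: qualifies for the prime rate, is for a primary residence, carries flag C, has a credit score above the threshold, has complete documentation, exceeds the LTV cap, is declined, is flagged for fraud, is classified as A, is in category G, has a prior default, meets criterion Q.
The only rule concluding "it satisfies condition Z" is R22, which needs "it is approved"; that is never established.

No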